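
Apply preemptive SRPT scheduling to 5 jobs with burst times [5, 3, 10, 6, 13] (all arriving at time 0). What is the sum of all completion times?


Since all jobs arrive at t=0, SRPT equals SPT ordering.
SPT order: [3, 5, 6, 10, 13]
Completion times:
  Job 1: p=3, C=3
  Job 2: p=5, C=8
  Job 3: p=6, C=14
  Job 4: p=10, C=24
  Job 5: p=13, C=37
Total completion time = 3 + 8 + 14 + 24 + 37 = 86

86


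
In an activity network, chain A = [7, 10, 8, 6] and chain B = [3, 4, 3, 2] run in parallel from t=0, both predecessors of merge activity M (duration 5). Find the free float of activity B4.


ES(B4) = sum of predecessors on chain B = 10
EF(B4) = ES + duration = 10 + 2 = 12
Successor of B4 is M. ES(M) = max(sum(A), sum(B)) = max(31, 12) = 31
Free float = ES(successor) - EF(current) = 31 - 12 = 19

19


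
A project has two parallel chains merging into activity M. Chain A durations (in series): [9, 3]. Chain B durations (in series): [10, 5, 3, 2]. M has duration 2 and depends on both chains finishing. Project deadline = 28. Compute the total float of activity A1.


Forward pass: ES(A1) = sum of predecessors on chain A = 0
EF = ES + duration = 0 + 9 = 9
Backward pass: LF(M) = deadline = 28; LS(M) = 28 - 2 = 26
LF(A1) = LS(M) - sum(successors on chain A) = 26 - 3 = 23
LS = LF - duration = 23 - 9 = 14
Total float = LS - ES = 14 - 0 = 14

14


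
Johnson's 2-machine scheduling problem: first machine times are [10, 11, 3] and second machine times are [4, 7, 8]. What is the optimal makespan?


Apply Johnson's rule:
  Group 1 (a <= b): [(3, 3, 8)]
  Group 2 (a > b): [(2, 11, 7), (1, 10, 4)]
Optimal job order: [3, 2, 1]
Schedule:
  Job 3: M1 done at 3, M2 done at 11
  Job 2: M1 done at 14, M2 done at 21
  Job 1: M1 done at 24, M2 done at 28
Makespan = 28

28


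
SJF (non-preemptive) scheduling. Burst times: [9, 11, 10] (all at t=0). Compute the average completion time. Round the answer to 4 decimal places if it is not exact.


SJF order (ascending): [9, 10, 11]
Completion times:
  Job 1: burst=9, C=9
  Job 2: burst=10, C=19
  Job 3: burst=11, C=30
Average completion = 58/3 = 19.3333

19.3333


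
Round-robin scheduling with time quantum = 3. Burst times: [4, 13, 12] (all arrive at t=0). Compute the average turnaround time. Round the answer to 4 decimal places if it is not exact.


Time quantum = 3
Execution trace:
  J1 runs 3 units, time = 3
  J2 runs 3 units, time = 6
  J3 runs 3 units, time = 9
  J1 runs 1 units, time = 10
  J2 runs 3 units, time = 13
  J3 runs 3 units, time = 16
  J2 runs 3 units, time = 19
  J3 runs 3 units, time = 22
  J2 runs 3 units, time = 25
  J3 runs 3 units, time = 28
  J2 runs 1 units, time = 29
Finish times: [10, 29, 28]
Average turnaround = 67/3 = 22.3333

22.3333


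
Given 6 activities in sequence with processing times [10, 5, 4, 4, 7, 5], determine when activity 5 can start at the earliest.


Activity 5 starts after activities 1 through 4 complete.
Predecessor durations: [10, 5, 4, 4]
ES = 10 + 5 + 4 + 4 = 23

23


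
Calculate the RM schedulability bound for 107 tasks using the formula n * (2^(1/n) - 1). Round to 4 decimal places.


Compute 2^(1/107) = 1.0064990387
Subtract 1: 1.0064990387 - 1 = 0.0064990387
Multiply by n: 107 * 0.0064990387 = 0.6953971409
Round to 4 dp: 0.6954

0.6954


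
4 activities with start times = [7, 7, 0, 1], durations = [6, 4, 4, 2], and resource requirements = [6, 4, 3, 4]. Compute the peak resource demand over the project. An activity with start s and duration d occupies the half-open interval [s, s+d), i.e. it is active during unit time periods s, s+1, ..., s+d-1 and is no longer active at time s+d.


Each activity i is active on [start_i, start_i + duration_i).
Compute total resource usage per time slot:
  t=0: active resources = [3], total = 3
  t=1: active resources = [3, 4], total = 7
  t=2: active resources = [3, 4], total = 7
  t=3: active resources = [3], total = 3
  t=4: active resources = [], total = 0
  t=5: active resources = [], total = 0
  t=6: active resources = [], total = 0
  t=7: active resources = [6, 4], total = 10
  t=8: active resources = [6, 4], total = 10
  t=9: active resources = [6, 4], total = 10
  t=10: active resources = [6, 4], total = 10
  t=11: active resources = [6], total = 6
  t=12: active resources = [6], total = 6
Peak resource demand = 10

10


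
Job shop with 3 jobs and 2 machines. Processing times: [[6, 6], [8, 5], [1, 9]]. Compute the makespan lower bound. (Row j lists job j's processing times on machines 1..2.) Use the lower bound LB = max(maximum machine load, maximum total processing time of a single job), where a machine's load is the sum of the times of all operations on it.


Machine loads:
  Machine 1: 6 + 8 + 1 = 15
  Machine 2: 6 + 5 + 9 = 20
Max machine load = 20
Job totals:
  Job 1: 12
  Job 2: 13
  Job 3: 10
Max job total = 13
Lower bound = max(20, 13) = 20

20


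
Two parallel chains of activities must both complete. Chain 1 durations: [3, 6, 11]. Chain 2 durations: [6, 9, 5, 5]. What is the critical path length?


Path A total = 3 + 6 + 11 = 20
Path B total = 6 + 9 + 5 + 5 = 25
Critical path = longest path = max(20, 25) = 25

25


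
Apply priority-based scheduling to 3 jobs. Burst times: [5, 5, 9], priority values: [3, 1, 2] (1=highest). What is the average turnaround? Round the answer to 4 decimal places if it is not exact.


Sort by priority (ascending = highest first):
Order: [(1, 5), (2, 9), (3, 5)]
Completion times:
  Priority 1, burst=5, C=5
  Priority 2, burst=9, C=14
  Priority 3, burst=5, C=19
Average turnaround = 38/3 = 12.6667

12.6667


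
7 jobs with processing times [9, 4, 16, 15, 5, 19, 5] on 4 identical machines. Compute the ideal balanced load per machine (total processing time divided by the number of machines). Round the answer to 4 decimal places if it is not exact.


Total processing time = 9 + 4 + 16 + 15 + 5 + 19 + 5 = 73
Number of machines = 4
Ideal balanced load = 73 / 4 = 18.25

18.25


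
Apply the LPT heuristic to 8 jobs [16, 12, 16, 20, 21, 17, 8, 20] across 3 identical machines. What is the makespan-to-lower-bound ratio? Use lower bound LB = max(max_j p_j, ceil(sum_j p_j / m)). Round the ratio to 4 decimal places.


LPT order: [21, 20, 20, 17, 16, 16, 12, 8]
Machine loads after assignment: [45, 37, 48]
LPT makespan = 48
Lower bound = max(max_job, ceil(total/3)) = max(21, 44) = 44
Ratio = 48 / 44 = 1.0909

1.0909


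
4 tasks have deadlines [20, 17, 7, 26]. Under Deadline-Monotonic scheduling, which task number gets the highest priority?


Sort tasks by relative deadline (ascending):
  Task 3: deadline = 7
  Task 2: deadline = 17
  Task 1: deadline = 20
  Task 4: deadline = 26
Priority order (highest first): [3, 2, 1, 4]
Highest priority task = 3

3


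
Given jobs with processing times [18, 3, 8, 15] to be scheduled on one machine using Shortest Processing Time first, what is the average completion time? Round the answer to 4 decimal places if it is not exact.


Sort jobs by processing time (SPT order): [3, 8, 15, 18]
Compute completion times sequentially:
  Job 1: processing = 3, completes at 3
  Job 2: processing = 8, completes at 11
  Job 3: processing = 15, completes at 26
  Job 4: processing = 18, completes at 44
Sum of completion times = 84
Average completion time = 84/4 = 21.0

21.0


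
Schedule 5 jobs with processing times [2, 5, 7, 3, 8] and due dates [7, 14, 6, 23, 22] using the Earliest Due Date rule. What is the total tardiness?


Sort by due date (EDD order): [(7, 6), (2, 7), (5, 14), (8, 22), (3, 23)]
Compute completion times and tardiness:
  Job 1: p=7, d=6, C=7, tardiness=max(0,7-6)=1
  Job 2: p=2, d=7, C=9, tardiness=max(0,9-7)=2
  Job 3: p=5, d=14, C=14, tardiness=max(0,14-14)=0
  Job 4: p=8, d=22, C=22, tardiness=max(0,22-22)=0
  Job 5: p=3, d=23, C=25, tardiness=max(0,25-23)=2
Total tardiness = 5

5


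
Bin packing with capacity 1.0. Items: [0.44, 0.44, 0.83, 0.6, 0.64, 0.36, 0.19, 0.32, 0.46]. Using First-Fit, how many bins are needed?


Place items sequentially using First-Fit:
  Item 0.44 -> new Bin 1
  Item 0.44 -> Bin 1 (now 0.88)
  Item 0.83 -> new Bin 2
  Item 0.6 -> new Bin 3
  Item 0.64 -> new Bin 4
  Item 0.36 -> Bin 3 (now 0.96)
  Item 0.19 -> Bin 4 (now 0.83)
  Item 0.32 -> new Bin 5
  Item 0.46 -> Bin 5 (now 0.78)
Total bins used = 5

5


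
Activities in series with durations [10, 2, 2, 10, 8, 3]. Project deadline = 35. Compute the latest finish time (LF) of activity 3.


LF(activity 3) = deadline - sum of successor durations
Successors: activities 4 through 6 with durations [10, 8, 3]
Sum of successor durations = 21
LF = 35 - 21 = 14

14


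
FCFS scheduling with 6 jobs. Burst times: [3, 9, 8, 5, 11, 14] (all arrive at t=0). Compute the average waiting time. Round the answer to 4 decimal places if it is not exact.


FCFS order (as given): [3, 9, 8, 5, 11, 14]
Waiting times:
  Job 1: wait = 0
  Job 2: wait = 3
  Job 3: wait = 12
  Job 4: wait = 20
  Job 5: wait = 25
  Job 6: wait = 36
Sum of waiting times = 96
Average waiting time = 96/6 = 16.0

16.0


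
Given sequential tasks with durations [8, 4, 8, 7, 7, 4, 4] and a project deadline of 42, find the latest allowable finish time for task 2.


LF(activity 2) = deadline - sum of successor durations
Successors: activities 3 through 7 with durations [8, 7, 7, 4, 4]
Sum of successor durations = 30
LF = 42 - 30 = 12

12


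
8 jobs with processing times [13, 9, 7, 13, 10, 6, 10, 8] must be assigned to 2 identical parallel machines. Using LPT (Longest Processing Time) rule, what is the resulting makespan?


Sort jobs in decreasing order (LPT): [13, 13, 10, 10, 9, 8, 7, 6]
Assign each job to the least loaded machine:
  Machine 1: jobs [13, 10, 9, 6], load = 38
  Machine 2: jobs [13, 10, 8, 7], load = 38
Makespan = max load = 38

38


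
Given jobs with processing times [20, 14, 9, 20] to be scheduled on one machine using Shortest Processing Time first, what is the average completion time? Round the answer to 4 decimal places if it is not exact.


Sort jobs by processing time (SPT order): [9, 14, 20, 20]
Compute completion times sequentially:
  Job 1: processing = 9, completes at 9
  Job 2: processing = 14, completes at 23
  Job 3: processing = 20, completes at 43
  Job 4: processing = 20, completes at 63
Sum of completion times = 138
Average completion time = 138/4 = 34.5

34.5


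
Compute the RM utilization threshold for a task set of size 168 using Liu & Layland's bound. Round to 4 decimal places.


Compute 2^(1/168) = 1.0041343992
Subtract 1: 1.0041343992 - 1 = 0.0041343992
Multiply by n: 168 * 0.0041343992 = 0.6945790656
Round to 4 dp: 0.6946

0.6946


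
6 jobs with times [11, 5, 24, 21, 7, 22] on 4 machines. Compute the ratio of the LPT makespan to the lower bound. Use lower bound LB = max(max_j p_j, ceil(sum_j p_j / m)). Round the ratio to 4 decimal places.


LPT order: [24, 22, 21, 11, 7, 5]
Machine loads after assignment: [24, 22, 21, 23]
LPT makespan = 24
Lower bound = max(max_job, ceil(total/4)) = max(24, 23) = 24
Ratio = 24 / 24 = 1.0

1.0


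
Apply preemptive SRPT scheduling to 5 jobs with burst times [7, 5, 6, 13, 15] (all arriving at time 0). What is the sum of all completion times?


Since all jobs arrive at t=0, SRPT equals SPT ordering.
SPT order: [5, 6, 7, 13, 15]
Completion times:
  Job 1: p=5, C=5
  Job 2: p=6, C=11
  Job 3: p=7, C=18
  Job 4: p=13, C=31
  Job 5: p=15, C=46
Total completion time = 5 + 11 + 18 + 31 + 46 = 111

111


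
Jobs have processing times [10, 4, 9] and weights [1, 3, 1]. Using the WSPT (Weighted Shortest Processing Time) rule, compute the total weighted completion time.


Compute p/w ratios and sort ascending (WSPT): [(4, 3), (9, 1), (10, 1)]
Compute weighted completion times:
  Job (p=4,w=3): C=4, w*C=3*4=12
  Job (p=9,w=1): C=13, w*C=1*13=13
  Job (p=10,w=1): C=23, w*C=1*23=23
Total weighted completion time = 48

48


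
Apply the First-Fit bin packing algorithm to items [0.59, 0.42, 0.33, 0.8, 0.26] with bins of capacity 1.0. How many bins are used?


Place items sequentially using First-Fit:
  Item 0.59 -> new Bin 1
  Item 0.42 -> new Bin 2
  Item 0.33 -> Bin 1 (now 0.92)
  Item 0.8 -> new Bin 3
  Item 0.26 -> Bin 2 (now 0.68)
Total bins used = 3

3


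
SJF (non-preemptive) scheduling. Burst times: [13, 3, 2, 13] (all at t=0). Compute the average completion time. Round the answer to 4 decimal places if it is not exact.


SJF order (ascending): [2, 3, 13, 13]
Completion times:
  Job 1: burst=2, C=2
  Job 2: burst=3, C=5
  Job 3: burst=13, C=18
  Job 4: burst=13, C=31
Average completion = 56/4 = 14.0

14.0


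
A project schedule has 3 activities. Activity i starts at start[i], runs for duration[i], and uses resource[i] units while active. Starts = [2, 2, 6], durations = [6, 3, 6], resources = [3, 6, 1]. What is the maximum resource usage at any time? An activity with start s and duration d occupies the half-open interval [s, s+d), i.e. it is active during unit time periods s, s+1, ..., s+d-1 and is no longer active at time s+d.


Each activity i is active on [start_i, start_i + duration_i).
Compute total resource usage per time slot:
  t=0: active resources = [], total = 0
  t=1: active resources = [], total = 0
  t=2: active resources = [3, 6], total = 9
  t=3: active resources = [3, 6], total = 9
  t=4: active resources = [3, 6], total = 9
  t=5: active resources = [3], total = 3
  t=6: active resources = [3, 1], total = 4
  t=7: active resources = [3, 1], total = 4
  t=8: active resources = [1], total = 1
  t=9: active resources = [1], total = 1
  t=10: active resources = [1], total = 1
  t=11: active resources = [1], total = 1
Peak resource demand = 9

9


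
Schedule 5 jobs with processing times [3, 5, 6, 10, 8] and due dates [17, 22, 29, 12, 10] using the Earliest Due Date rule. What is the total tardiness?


Sort by due date (EDD order): [(8, 10), (10, 12), (3, 17), (5, 22), (6, 29)]
Compute completion times and tardiness:
  Job 1: p=8, d=10, C=8, tardiness=max(0,8-10)=0
  Job 2: p=10, d=12, C=18, tardiness=max(0,18-12)=6
  Job 3: p=3, d=17, C=21, tardiness=max(0,21-17)=4
  Job 4: p=5, d=22, C=26, tardiness=max(0,26-22)=4
  Job 5: p=6, d=29, C=32, tardiness=max(0,32-29)=3
Total tardiness = 17

17


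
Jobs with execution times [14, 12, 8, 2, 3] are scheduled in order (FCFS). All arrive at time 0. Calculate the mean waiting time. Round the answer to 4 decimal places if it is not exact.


FCFS order (as given): [14, 12, 8, 2, 3]
Waiting times:
  Job 1: wait = 0
  Job 2: wait = 14
  Job 3: wait = 26
  Job 4: wait = 34
  Job 5: wait = 36
Sum of waiting times = 110
Average waiting time = 110/5 = 22.0

22.0


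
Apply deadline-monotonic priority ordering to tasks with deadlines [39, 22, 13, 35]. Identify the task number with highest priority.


Sort tasks by relative deadline (ascending):
  Task 3: deadline = 13
  Task 2: deadline = 22
  Task 4: deadline = 35
  Task 1: deadline = 39
Priority order (highest first): [3, 2, 4, 1]
Highest priority task = 3

3


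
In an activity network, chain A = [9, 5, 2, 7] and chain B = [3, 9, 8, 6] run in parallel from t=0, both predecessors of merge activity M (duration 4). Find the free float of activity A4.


ES(A4) = sum of predecessors on chain A = 16
EF(A4) = ES + duration = 16 + 7 = 23
Successor of A4 is M. ES(M) = max(sum(A), sum(B)) = max(23, 26) = 26
Free float = ES(successor) - EF(current) = 26 - 23 = 3

3


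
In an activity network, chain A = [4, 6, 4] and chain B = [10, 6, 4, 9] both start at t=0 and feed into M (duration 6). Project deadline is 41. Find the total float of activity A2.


Forward pass: ES(A2) = sum of predecessors on chain A = 4
EF = ES + duration = 4 + 6 = 10
Backward pass: LF(M) = deadline = 41; LS(M) = 41 - 6 = 35
LF(A2) = LS(M) - sum(successors on chain A) = 35 - 4 = 31
LS = LF - duration = 31 - 6 = 25
Total float = LS - ES = 25 - 4 = 21

21


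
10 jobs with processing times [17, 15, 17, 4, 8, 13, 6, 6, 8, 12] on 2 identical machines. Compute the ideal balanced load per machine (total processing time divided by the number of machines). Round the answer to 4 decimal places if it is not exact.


Total processing time = 17 + 15 + 17 + 4 + 8 + 13 + 6 + 6 + 8 + 12 = 106
Number of machines = 2
Ideal balanced load = 106 / 2 = 53.0

53.0


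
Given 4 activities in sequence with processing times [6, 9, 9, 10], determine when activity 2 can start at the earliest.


Activity 2 starts after activities 1 through 1 complete.
Predecessor durations: [6]
ES = 6 = 6

6


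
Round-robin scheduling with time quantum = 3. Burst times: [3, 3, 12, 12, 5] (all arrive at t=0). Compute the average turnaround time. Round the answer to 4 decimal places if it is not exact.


Time quantum = 3
Execution trace:
  J1 runs 3 units, time = 3
  J2 runs 3 units, time = 6
  J3 runs 3 units, time = 9
  J4 runs 3 units, time = 12
  J5 runs 3 units, time = 15
  J3 runs 3 units, time = 18
  J4 runs 3 units, time = 21
  J5 runs 2 units, time = 23
  J3 runs 3 units, time = 26
  J4 runs 3 units, time = 29
  J3 runs 3 units, time = 32
  J4 runs 3 units, time = 35
Finish times: [3, 6, 32, 35, 23]
Average turnaround = 99/5 = 19.8

19.8


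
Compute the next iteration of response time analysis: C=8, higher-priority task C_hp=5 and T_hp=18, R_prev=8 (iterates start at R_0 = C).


R_next = C + ceil(R_prev / T_hp) * C_hp
ceil(8 / 18) = ceil(0.4444) = 1
Interference = 1 * 5 = 5
R_next = 8 + 5 = 13

13


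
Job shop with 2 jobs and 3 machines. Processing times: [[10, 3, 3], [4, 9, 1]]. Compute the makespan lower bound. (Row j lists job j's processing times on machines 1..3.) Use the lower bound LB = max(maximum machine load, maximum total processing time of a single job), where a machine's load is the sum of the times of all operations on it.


Machine loads:
  Machine 1: 10 + 4 = 14
  Machine 2: 3 + 9 = 12
  Machine 3: 3 + 1 = 4
Max machine load = 14
Job totals:
  Job 1: 16
  Job 2: 14
Max job total = 16
Lower bound = max(14, 16) = 16

16


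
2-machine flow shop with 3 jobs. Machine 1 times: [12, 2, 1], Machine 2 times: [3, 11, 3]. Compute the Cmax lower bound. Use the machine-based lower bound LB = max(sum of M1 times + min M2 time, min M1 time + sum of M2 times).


LB1 = sum(M1 times) + min(M2 times) = 15 + 3 = 18
LB2 = min(M1 times) + sum(M2 times) = 1 + 17 = 18
Lower bound = max(LB1, LB2) = max(18, 18) = 18

18


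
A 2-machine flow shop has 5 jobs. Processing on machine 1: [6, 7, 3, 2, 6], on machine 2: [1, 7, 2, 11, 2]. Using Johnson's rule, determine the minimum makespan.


Apply Johnson's rule:
  Group 1 (a <= b): [(4, 2, 11), (2, 7, 7)]
  Group 2 (a > b): [(3, 3, 2), (5, 6, 2), (1, 6, 1)]
Optimal job order: [4, 2, 3, 5, 1]
Schedule:
  Job 4: M1 done at 2, M2 done at 13
  Job 2: M1 done at 9, M2 done at 20
  Job 3: M1 done at 12, M2 done at 22
  Job 5: M1 done at 18, M2 done at 24
  Job 1: M1 done at 24, M2 done at 25
Makespan = 25

25


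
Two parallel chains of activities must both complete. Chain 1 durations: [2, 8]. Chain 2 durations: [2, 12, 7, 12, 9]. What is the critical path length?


Path A total = 2 + 8 = 10
Path B total = 2 + 12 + 7 + 12 + 9 = 42
Critical path = longest path = max(10, 42) = 42

42


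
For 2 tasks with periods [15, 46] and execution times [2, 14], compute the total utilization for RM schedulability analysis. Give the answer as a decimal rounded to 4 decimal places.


Compute individual utilizations (exact fractions):
  Task 1: C/T = 2/15 (approx. 0.1333)
  Task 2: C/T = 14/46 = 7/23 (approx. 0.3043)
Total utilization U = 2/15 + 7/23 = 151/345
Rounded to 4 decimal places: U = 0.4377
RM (Liu & Layland) bound for 2 tasks = 0.828427; compare with U = 151/345 (approx. 0.437681)
U <= bound, so schedulable by RM sufficient condition.

0.4377


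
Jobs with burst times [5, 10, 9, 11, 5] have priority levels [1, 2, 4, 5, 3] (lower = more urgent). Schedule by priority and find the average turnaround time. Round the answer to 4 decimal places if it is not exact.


Sort by priority (ascending = highest first):
Order: [(1, 5), (2, 10), (3, 5), (4, 9), (5, 11)]
Completion times:
  Priority 1, burst=5, C=5
  Priority 2, burst=10, C=15
  Priority 3, burst=5, C=20
  Priority 4, burst=9, C=29
  Priority 5, burst=11, C=40
Average turnaround = 109/5 = 21.8

21.8


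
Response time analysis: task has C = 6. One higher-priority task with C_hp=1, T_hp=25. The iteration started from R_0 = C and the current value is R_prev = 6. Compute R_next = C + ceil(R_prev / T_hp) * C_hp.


R_next = C + ceil(R_prev / T_hp) * C_hp
ceil(6 / 25) = ceil(0.24) = 1
Interference = 1 * 1 = 1
R_next = 6 + 1 = 7

7


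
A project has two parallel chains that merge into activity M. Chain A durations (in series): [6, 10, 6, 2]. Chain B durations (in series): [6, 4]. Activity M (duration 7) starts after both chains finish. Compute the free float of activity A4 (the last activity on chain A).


ES(A4) = sum of predecessors on chain A = 22
EF(A4) = ES + duration = 22 + 2 = 24
Successor of A4 is M. ES(M) = max(sum(A), sum(B)) = max(24, 10) = 24
Free float = ES(successor) - EF(current) = 24 - 24 = 0

0


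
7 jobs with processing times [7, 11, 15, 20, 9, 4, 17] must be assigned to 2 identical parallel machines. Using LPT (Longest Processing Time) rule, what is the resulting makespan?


Sort jobs in decreasing order (LPT): [20, 17, 15, 11, 9, 7, 4]
Assign each job to the least loaded machine:
  Machine 1: jobs [20, 11, 9], load = 40
  Machine 2: jobs [17, 15, 7, 4], load = 43
Makespan = max load = 43

43


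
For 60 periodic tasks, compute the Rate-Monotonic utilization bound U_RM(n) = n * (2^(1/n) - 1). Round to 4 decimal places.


Compute 2^(1/60) = 1.0116194403
Subtract 1: 1.0116194403 - 1 = 0.0116194403
Multiply by n: 60 * 0.0116194403 = 0.6971664180
Round to 4 dp: 0.6972

0.6972


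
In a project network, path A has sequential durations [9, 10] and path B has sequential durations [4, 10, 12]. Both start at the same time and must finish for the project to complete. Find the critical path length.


Path A total = 9 + 10 = 19
Path B total = 4 + 10 + 12 = 26
Critical path = longest path = max(19, 26) = 26

26


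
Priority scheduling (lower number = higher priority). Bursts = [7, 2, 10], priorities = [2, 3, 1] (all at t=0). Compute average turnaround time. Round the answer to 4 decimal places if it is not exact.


Sort by priority (ascending = highest first):
Order: [(1, 10), (2, 7), (3, 2)]
Completion times:
  Priority 1, burst=10, C=10
  Priority 2, burst=7, C=17
  Priority 3, burst=2, C=19
Average turnaround = 46/3 = 15.3333

15.3333


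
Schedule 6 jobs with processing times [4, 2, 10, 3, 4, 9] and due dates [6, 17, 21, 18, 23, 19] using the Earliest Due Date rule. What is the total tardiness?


Sort by due date (EDD order): [(4, 6), (2, 17), (3, 18), (9, 19), (10, 21), (4, 23)]
Compute completion times and tardiness:
  Job 1: p=4, d=6, C=4, tardiness=max(0,4-6)=0
  Job 2: p=2, d=17, C=6, tardiness=max(0,6-17)=0
  Job 3: p=3, d=18, C=9, tardiness=max(0,9-18)=0
  Job 4: p=9, d=19, C=18, tardiness=max(0,18-19)=0
  Job 5: p=10, d=21, C=28, tardiness=max(0,28-21)=7
  Job 6: p=4, d=23, C=32, tardiness=max(0,32-23)=9
Total tardiness = 16

16


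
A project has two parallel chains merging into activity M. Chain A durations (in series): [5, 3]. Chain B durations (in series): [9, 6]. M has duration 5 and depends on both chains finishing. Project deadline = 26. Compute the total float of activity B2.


Forward pass: ES(B2) = sum of predecessors on chain B = 9
EF = ES + duration = 9 + 6 = 15
Backward pass: LF(M) = deadline = 26; LS(M) = 26 - 5 = 21
LF(B2) = LS(M) - sum(successors on chain B) = 21 - 0 = 21
LS = LF - duration = 21 - 6 = 15
Total float = LS - ES = 15 - 9 = 6

6


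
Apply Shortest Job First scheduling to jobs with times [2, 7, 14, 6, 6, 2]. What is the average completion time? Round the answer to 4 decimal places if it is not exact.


SJF order (ascending): [2, 2, 6, 6, 7, 14]
Completion times:
  Job 1: burst=2, C=2
  Job 2: burst=2, C=4
  Job 3: burst=6, C=10
  Job 4: burst=6, C=16
  Job 5: burst=7, C=23
  Job 6: burst=14, C=37
Average completion = 92/6 = 15.3333

15.3333


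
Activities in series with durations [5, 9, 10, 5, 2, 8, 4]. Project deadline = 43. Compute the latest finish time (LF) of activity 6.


LF(activity 6) = deadline - sum of successor durations
Successors: activities 7 through 7 with durations [4]
Sum of successor durations = 4
LF = 43 - 4 = 39

39


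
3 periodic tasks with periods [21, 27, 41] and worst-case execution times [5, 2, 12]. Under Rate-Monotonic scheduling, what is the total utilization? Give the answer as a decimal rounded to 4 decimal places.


Compute individual utilizations (exact fractions):
  Task 1: C/T = 5/21 (approx. 0.2381)
  Task 2: C/T = 2/27 (approx. 0.0741)
  Task 3: C/T = 12/41 (approx. 0.2927)
Total utilization U = 5/21 + 2/27 + 12/41 = 4687/7749
Rounded to 4 decimal places: U = 0.6049
RM (Liu & Layland) bound for 3 tasks = 0.779763; compare with U = 4687/7749 (approx. 0.604852)
U <= bound, so schedulable by RM sufficient condition.

0.6049


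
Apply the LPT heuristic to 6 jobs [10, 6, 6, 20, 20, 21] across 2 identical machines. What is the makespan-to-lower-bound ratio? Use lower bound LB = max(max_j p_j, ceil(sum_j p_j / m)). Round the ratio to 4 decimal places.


LPT order: [21, 20, 20, 10, 6, 6]
Machine loads after assignment: [43, 40]
LPT makespan = 43
Lower bound = max(max_job, ceil(total/2)) = max(21, 42) = 42
Ratio = 43 / 42 = 1.0238

1.0238


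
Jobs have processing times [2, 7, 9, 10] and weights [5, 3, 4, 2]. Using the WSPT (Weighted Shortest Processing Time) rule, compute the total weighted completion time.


Compute p/w ratios and sort ascending (WSPT): [(2, 5), (9, 4), (7, 3), (10, 2)]
Compute weighted completion times:
  Job (p=2,w=5): C=2, w*C=5*2=10
  Job (p=9,w=4): C=11, w*C=4*11=44
  Job (p=7,w=3): C=18, w*C=3*18=54
  Job (p=10,w=2): C=28, w*C=2*28=56
Total weighted completion time = 164

164


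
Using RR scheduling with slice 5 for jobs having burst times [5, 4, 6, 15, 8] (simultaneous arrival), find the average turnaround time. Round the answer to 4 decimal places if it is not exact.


Time quantum = 5
Execution trace:
  J1 runs 5 units, time = 5
  J2 runs 4 units, time = 9
  J3 runs 5 units, time = 14
  J4 runs 5 units, time = 19
  J5 runs 5 units, time = 24
  J3 runs 1 units, time = 25
  J4 runs 5 units, time = 30
  J5 runs 3 units, time = 33
  J4 runs 5 units, time = 38
Finish times: [5, 9, 25, 38, 33]
Average turnaround = 110/5 = 22.0

22.0


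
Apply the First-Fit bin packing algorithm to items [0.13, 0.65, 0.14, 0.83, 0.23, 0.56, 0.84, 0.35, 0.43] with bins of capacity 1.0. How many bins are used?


Place items sequentially using First-Fit:
  Item 0.13 -> new Bin 1
  Item 0.65 -> Bin 1 (now 0.78)
  Item 0.14 -> Bin 1 (now 0.92)
  Item 0.83 -> new Bin 2
  Item 0.23 -> new Bin 3
  Item 0.56 -> Bin 3 (now 0.79)
  Item 0.84 -> new Bin 4
  Item 0.35 -> new Bin 5
  Item 0.43 -> Bin 5 (now 0.78)
Total bins used = 5

5


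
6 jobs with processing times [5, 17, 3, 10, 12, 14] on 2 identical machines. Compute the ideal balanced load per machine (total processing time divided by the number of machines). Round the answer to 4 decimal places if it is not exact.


Total processing time = 5 + 17 + 3 + 10 + 12 + 14 = 61
Number of machines = 2
Ideal balanced load = 61 / 2 = 30.5

30.5


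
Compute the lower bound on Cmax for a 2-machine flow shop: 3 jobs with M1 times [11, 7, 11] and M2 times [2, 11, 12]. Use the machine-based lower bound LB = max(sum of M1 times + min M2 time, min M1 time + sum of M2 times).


LB1 = sum(M1 times) + min(M2 times) = 29 + 2 = 31
LB2 = min(M1 times) + sum(M2 times) = 7 + 25 = 32
Lower bound = max(LB1, LB2) = max(31, 32) = 32

32


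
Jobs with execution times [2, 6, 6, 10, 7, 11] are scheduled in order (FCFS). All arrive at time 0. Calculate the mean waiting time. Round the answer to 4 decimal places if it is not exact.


FCFS order (as given): [2, 6, 6, 10, 7, 11]
Waiting times:
  Job 1: wait = 0
  Job 2: wait = 2
  Job 3: wait = 8
  Job 4: wait = 14
  Job 5: wait = 24
  Job 6: wait = 31
Sum of waiting times = 79
Average waiting time = 79/6 = 13.1667

13.1667


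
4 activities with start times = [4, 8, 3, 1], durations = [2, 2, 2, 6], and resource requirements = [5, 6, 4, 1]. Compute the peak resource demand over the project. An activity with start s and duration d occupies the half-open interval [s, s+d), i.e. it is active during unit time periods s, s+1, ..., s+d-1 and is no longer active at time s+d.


Each activity i is active on [start_i, start_i + duration_i).
Compute total resource usage per time slot:
  t=0: active resources = [], total = 0
  t=1: active resources = [1], total = 1
  t=2: active resources = [1], total = 1
  t=3: active resources = [4, 1], total = 5
  t=4: active resources = [5, 4, 1], total = 10
  t=5: active resources = [5, 1], total = 6
  t=6: active resources = [1], total = 1
  t=7: active resources = [], total = 0
  t=8: active resources = [6], total = 6
  t=9: active resources = [6], total = 6
Peak resource demand = 10

10


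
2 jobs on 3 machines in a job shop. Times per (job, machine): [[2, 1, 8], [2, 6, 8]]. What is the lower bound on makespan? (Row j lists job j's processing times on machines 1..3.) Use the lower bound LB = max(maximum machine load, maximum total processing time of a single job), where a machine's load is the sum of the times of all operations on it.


Machine loads:
  Machine 1: 2 + 2 = 4
  Machine 2: 1 + 6 = 7
  Machine 3: 8 + 8 = 16
Max machine load = 16
Job totals:
  Job 1: 11
  Job 2: 16
Max job total = 16
Lower bound = max(16, 16) = 16

16


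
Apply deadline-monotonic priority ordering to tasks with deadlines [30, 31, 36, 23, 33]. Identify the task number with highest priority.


Sort tasks by relative deadline (ascending):
  Task 4: deadline = 23
  Task 1: deadline = 30
  Task 2: deadline = 31
  Task 5: deadline = 33
  Task 3: deadline = 36
Priority order (highest first): [4, 1, 2, 5, 3]
Highest priority task = 4

4


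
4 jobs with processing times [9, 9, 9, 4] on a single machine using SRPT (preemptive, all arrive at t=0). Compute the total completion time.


Since all jobs arrive at t=0, SRPT equals SPT ordering.
SPT order: [4, 9, 9, 9]
Completion times:
  Job 1: p=4, C=4
  Job 2: p=9, C=13
  Job 3: p=9, C=22
  Job 4: p=9, C=31
Total completion time = 4 + 13 + 22 + 31 = 70

70


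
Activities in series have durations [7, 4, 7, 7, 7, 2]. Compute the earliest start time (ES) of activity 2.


Activity 2 starts after activities 1 through 1 complete.
Predecessor durations: [7]
ES = 7 = 7

7


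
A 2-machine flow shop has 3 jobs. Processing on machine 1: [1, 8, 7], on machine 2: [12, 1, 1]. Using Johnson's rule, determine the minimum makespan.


Apply Johnson's rule:
  Group 1 (a <= b): [(1, 1, 12)]
  Group 2 (a > b): [(2, 8, 1), (3, 7, 1)]
Optimal job order: [1, 2, 3]
Schedule:
  Job 1: M1 done at 1, M2 done at 13
  Job 2: M1 done at 9, M2 done at 14
  Job 3: M1 done at 16, M2 done at 17
Makespan = 17

17


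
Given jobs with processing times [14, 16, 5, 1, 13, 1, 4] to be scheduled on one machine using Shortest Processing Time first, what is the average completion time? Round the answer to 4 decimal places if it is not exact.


Sort jobs by processing time (SPT order): [1, 1, 4, 5, 13, 14, 16]
Compute completion times sequentially:
  Job 1: processing = 1, completes at 1
  Job 2: processing = 1, completes at 2
  Job 3: processing = 4, completes at 6
  Job 4: processing = 5, completes at 11
  Job 5: processing = 13, completes at 24
  Job 6: processing = 14, completes at 38
  Job 7: processing = 16, completes at 54
Sum of completion times = 136
Average completion time = 136/7 = 19.4286

19.4286


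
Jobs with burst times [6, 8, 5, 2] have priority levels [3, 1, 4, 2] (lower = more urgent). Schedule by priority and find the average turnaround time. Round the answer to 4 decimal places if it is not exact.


Sort by priority (ascending = highest first):
Order: [(1, 8), (2, 2), (3, 6), (4, 5)]
Completion times:
  Priority 1, burst=8, C=8
  Priority 2, burst=2, C=10
  Priority 3, burst=6, C=16
  Priority 4, burst=5, C=21
Average turnaround = 55/4 = 13.75

13.75


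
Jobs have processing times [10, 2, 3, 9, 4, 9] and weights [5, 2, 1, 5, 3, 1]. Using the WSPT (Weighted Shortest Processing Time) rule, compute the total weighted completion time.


Compute p/w ratios and sort ascending (WSPT): [(2, 2), (4, 3), (9, 5), (10, 5), (3, 1), (9, 1)]
Compute weighted completion times:
  Job (p=2,w=2): C=2, w*C=2*2=4
  Job (p=4,w=3): C=6, w*C=3*6=18
  Job (p=9,w=5): C=15, w*C=5*15=75
  Job (p=10,w=5): C=25, w*C=5*25=125
  Job (p=3,w=1): C=28, w*C=1*28=28
  Job (p=9,w=1): C=37, w*C=1*37=37
Total weighted completion time = 287

287


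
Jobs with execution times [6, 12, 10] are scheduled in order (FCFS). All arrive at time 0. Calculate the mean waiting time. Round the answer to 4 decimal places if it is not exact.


FCFS order (as given): [6, 12, 10]
Waiting times:
  Job 1: wait = 0
  Job 2: wait = 6
  Job 3: wait = 18
Sum of waiting times = 24
Average waiting time = 24/3 = 8.0

8.0


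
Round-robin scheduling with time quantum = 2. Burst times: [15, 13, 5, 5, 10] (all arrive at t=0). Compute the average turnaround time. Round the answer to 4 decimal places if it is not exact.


Time quantum = 2
Execution trace:
  J1 runs 2 units, time = 2
  J2 runs 2 units, time = 4
  J3 runs 2 units, time = 6
  J4 runs 2 units, time = 8
  J5 runs 2 units, time = 10
  J1 runs 2 units, time = 12
  J2 runs 2 units, time = 14
  J3 runs 2 units, time = 16
  J4 runs 2 units, time = 18
  J5 runs 2 units, time = 20
  J1 runs 2 units, time = 22
  J2 runs 2 units, time = 24
  J3 runs 1 units, time = 25
  J4 runs 1 units, time = 26
  J5 runs 2 units, time = 28
  J1 runs 2 units, time = 30
  J2 runs 2 units, time = 32
  J5 runs 2 units, time = 34
  J1 runs 2 units, time = 36
  J2 runs 2 units, time = 38
  J5 runs 2 units, time = 40
  J1 runs 2 units, time = 42
  J2 runs 2 units, time = 44
  J1 runs 2 units, time = 46
  J2 runs 1 units, time = 47
  J1 runs 1 units, time = 48
Finish times: [48, 47, 25, 26, 40]
Average turnaround = 186/5 = 37.2

37.2


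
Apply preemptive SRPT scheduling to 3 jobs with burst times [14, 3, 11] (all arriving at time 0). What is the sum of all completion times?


Since all jobs arrive at t=0, SRPT equals SPT ordering.
SPT order: [3, 11, 14]
Completion times:
  Job 1: p=3, C=3
  Job 2: p=11, C=14
  Job 3: p=14, C=28
Total completion time = 3 + 14 + 28 = 45

45


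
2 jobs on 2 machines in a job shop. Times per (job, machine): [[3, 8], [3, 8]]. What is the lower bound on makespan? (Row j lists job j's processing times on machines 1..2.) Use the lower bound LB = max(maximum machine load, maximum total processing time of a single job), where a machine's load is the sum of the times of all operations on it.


Machine loads:
  Machine 1: 3 + 3 = 6
  Machine 2: 8 + 8 = 16
Max machine load = 16
Job totals:
  Job 1: 11
  Job 2: 11
Max job total = 11
Lower bound = max(16, 11) = 16

16


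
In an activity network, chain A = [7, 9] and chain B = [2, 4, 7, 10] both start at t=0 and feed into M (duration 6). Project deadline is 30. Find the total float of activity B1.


Forward pass: ES(B1) = sum of predecessors on chain B = 0
EF = ES + duration = 0 + 2 = 2
Backward pass: LF(M) = deadline = 30; LS(M) = 30 - 6 = 24
LF(B1) = LS(M) - sum(successors on chain B) = 24 - 21 = 3
LS = LF - duration = 3 - 2 = 1
Total float = LS - ES = 1 - 0 = 1

1


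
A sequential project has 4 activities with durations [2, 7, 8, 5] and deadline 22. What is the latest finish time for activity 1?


LF(activity 1) = deadline - sum of successor durations
Successors: activities 2 through 4 with durations [7, 8, 5]
Sum of successor durations = 20
LF = 22 - 20 = 2

2


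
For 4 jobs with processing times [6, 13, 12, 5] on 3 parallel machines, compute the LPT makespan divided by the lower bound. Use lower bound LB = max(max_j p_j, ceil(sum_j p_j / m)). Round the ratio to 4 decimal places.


LPT order: [13, 12, 6, 5]
Machine loads after assignment: [13, 12, 11]
LPT makespan = 13
Lower bound = max(max_job, ceil(total/3)) = max(13, 12) = 13
Ratio = 13 / 13 = 1.0

1.0


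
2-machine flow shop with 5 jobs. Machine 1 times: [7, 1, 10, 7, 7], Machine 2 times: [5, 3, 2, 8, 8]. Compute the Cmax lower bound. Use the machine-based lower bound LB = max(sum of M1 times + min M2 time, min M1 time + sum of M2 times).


LB1 = sum(M1 times) + min(M2 times) = 32 + 2 = 34
LB2 = min(M1 times) + sum(M2 times) = 1 + 26 = 27
Lower bound = max(LB1, LB2) = max(34, 27) = 34

34


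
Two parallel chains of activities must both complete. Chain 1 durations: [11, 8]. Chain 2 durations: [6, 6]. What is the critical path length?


Path A total = 11 + 8 = 19
Path B total = 6 + 6 = 12
Critical path = longest path = max(19, 12) = 19

19


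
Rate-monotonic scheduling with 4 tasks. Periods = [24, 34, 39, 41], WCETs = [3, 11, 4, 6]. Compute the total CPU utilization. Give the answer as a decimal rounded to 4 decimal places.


Compute individual utilizations (exact fractions):
  Task 1: C/T = 3/24 = 1/8 (approx. 0.125)
  Task 2: C/T = 11/34 (approx. 0.3235)
  Task 3: C/T = 4/39 (approx. 0.1026)
  Task 4: C/T = 6/41 (approx. 0.1463)
Total utilization U = 1/8 + 11/34 + 4/39 + 6/41 = 151667/217464
Rounded to 4 decimal places: U = 0.6974
RM (Liu & Layland) bound for 4 tasks = 0.756828; compare with U = 151667/217464 (approx. 0.697435)
U <= bound, so schedulable by RM sufficient condition.

0.6974


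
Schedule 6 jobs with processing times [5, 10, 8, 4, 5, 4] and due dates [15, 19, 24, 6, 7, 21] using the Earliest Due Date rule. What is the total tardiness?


Sort by due date (EDD order): [(4, 6), (5, 7), (5, 15), (10, 19), (4, 21), (8, 24)]
Compute completion times and tardiness:
  Job 1: p=4, d=6, C=4, tardiness=max(0,4-6)=0
  Job 2: p=5, d=7, C=9, tardiness=max(0,9-7)=2
  Job 3: p=5, d=15, C=14, tardiness=max(0,14-15)=0
  Job 4: p=10, d=19, C=24, tardiness=max(0,24-19)=5
  Job 5: p=4, d=21, C=28, tardiness=max(0,28-21)=7
  Job 6: p=8, d=24, C=36, tardiness=max(0,36-24)=12
Total tardiness = 26

26


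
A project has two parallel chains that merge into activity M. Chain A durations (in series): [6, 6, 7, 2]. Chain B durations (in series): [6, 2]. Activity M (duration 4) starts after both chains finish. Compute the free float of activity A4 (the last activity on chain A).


ES(A4) = sum of predecessors on chain A = 19
EF(A4) = ES + duration = 19 + 2 = 21
Successor of A4 is M. ES(M) = max(sum(A), sum(B)) = max(21, 8) = 21
Free float = ES(successor) - EF(current) = 21 - 21 = 0

0


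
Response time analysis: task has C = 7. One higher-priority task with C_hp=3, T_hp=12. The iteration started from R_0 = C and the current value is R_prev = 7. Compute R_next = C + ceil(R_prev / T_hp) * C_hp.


R_next = C + ceil(R_prev / T_hp) * C_hp
ceil(7 / 12) = ceil(0.5833) = 1
Interference = 1 * 3 = 3
R_next = 7 + 3 = 10

10


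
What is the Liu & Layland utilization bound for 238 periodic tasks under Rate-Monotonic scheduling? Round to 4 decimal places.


Compute 2^(1/238) = 1.0029166282
Subtract 1: 1.0029166282 - 1 = 0.0029166282
Multiply by n: 238 * 0.0029166282 = 0.6941575116
Round to 4 dp: 0.6942

0.6942


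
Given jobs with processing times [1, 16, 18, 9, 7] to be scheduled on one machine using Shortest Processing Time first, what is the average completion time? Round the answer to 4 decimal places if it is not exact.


Sort jobs by processing time (SPT order): [1, 7, 9, 16, 18]
Compute completion times sequentially:
  Job 1: processing = 1, completes at 1
  Job 2: processing = 7, completes at 8
  Job 3: processing = 9, completes at 17
  Job 4: processing = 16, completes at 33
  Job 5: processing = 18, completes at 51
Sum of completion times = 110
Average completion time = 110/5 = 22.0

22.0


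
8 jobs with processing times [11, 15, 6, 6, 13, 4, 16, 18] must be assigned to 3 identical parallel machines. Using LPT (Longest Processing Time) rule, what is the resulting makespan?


Sort jobs in decreasing order (LPT): [18, 16, 15, 13, 11, 6, 6, 4]
Assign each job to the least loaded machine:
  Machine 1: jobs [18, 6, 6], load = 30
  Machine 2: jobs [16, 11, 4], load = 31
  Machine 3: jobs [15, 13], load = 28
Makespan = max load = 31

31
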